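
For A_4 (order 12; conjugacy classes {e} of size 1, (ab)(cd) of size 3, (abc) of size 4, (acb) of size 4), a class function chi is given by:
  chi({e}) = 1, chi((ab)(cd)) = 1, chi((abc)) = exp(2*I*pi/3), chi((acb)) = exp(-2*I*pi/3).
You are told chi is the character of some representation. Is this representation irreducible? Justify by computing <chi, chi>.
Irreducible: <chi, chi> = 1.

Details: <chi, chi> = (1/|G|) sum_C |C| * |chi(C)|^2 = (1/12)[1*|1|^2 + 3*|1|^2 + 4*|exp(2*I*pi/3)|^2 + 4*|exp(-2*I*pi/3)|^2]
  = (1/12)[(1) + (3) + (4) + (4)] = 12/12 = 1.
(Exp terms are combined using exp(i*s)*conj(exp(i*t)) = exp(i*(s-t)), and sums of them are collapsed using the identity that for every m > 1 the m distinct m-th roots of unity sum to 0, e.g. 1 + exp(2*I*pi/3) + exp(-2*I*pi/3) = 0.)
A character is irreducible iff <chi, chi> = 1, so this representation is irreducible.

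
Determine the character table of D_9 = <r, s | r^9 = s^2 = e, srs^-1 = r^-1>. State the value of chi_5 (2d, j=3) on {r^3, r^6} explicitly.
Conjugacy classes: {e} of size 1, {r^1, r^8} of size 2, {r^2, r^7} of size 2, {r^3, r^6} of size 2, {r^4, r^5} of size 2, {s, sr, ..., sr^8} of size 9.
Character table:
  irrep \ class              {e} (size 1)  {r^1, r^8} (size 2)  {r^2, r^7} (size 2)  {r^3, r^6} (size 2)  {r^4, r^5} (size 2)  {s, sr, ..., sr^8} (size 9)
  chi_1 (triv)               1             1                    1                    1                    1                    1                          
  chi_2 (sign: r->1, s->-1)  1             1                    1                    1                    1                    -1                         
  chi_3 (2d, j=1)            2             2*cos(2*pi/9)        2*cos(4*pi/9)        -1                   -2*cos(pi/9)         0                          
  chi_4 (2d, j=2)            2             2*cos(4*pi/9)        -2*cos(pi/9)         -1                   2*cos(2*pi/9)        0                          
  chi_5 (2d, j=3)            2             -1                   -1                   2                    -1                   0                          
  chi_6 (2d, j=4)            2             -2*cos(pi/9)         2*cos(2*pi/9)        -1                   2*cos(4*pi/9)        0                          

Spot check: chi_5 (2d, j=3) on {r^3, r^6} = 2.

Derivation: D_9 has order 2*9 = 18 with 6 conjugacy classes, hence 6 irreducibles. Sum of squared dims 1 + 1 + 4 + 4 + 4 + 4 = 18 = |G|. Linear characters come from the abelianisation; the 2-dimensional irreps have character r^k -> 2*cos(2*pi*j*k/9), reflections -> 0.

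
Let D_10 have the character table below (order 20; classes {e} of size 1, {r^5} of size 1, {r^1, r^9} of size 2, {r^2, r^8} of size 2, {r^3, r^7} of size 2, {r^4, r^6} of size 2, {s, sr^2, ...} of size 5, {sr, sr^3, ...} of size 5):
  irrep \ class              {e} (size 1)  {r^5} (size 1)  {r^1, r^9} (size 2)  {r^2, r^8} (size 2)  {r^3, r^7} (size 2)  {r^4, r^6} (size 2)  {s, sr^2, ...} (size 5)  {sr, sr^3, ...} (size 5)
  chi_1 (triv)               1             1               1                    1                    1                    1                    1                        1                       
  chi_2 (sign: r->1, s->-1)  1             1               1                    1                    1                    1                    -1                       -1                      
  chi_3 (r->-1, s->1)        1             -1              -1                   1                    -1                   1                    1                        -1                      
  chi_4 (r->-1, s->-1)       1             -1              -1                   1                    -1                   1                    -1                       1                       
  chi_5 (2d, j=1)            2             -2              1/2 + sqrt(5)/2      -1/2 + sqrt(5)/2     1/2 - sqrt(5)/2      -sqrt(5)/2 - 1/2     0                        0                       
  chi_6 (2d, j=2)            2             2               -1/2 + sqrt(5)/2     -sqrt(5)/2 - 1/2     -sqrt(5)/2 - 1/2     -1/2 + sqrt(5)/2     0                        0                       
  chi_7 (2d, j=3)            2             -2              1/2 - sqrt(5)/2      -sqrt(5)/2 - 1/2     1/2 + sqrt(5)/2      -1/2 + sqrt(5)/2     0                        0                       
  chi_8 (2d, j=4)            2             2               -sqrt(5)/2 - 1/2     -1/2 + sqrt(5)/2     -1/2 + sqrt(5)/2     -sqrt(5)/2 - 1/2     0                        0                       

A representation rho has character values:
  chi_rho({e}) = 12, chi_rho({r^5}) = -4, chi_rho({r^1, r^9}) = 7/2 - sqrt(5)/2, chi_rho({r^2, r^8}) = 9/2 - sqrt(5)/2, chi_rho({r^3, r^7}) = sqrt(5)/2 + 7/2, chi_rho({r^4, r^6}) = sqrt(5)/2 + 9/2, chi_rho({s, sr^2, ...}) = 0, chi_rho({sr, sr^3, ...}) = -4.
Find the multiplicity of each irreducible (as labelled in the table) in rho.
Multiplicities: chi_1: 1, chi_2: 3, chi_3: 2, chi_4: 0, chi_5: 1, chi_6: 0, chi_7: 2, chi_8: 0.

Argument: Use <chi_rho, chi> = (1/|G|) sum_C |C| * chi_rho(C) * conj(chi(C)) with |G| = 20 for each irreducible chi in the table:
  <chi_rho, chi_1> = (1/20)[1*(12)*conj(1) + 1*(-4)*conj(1) + 2*(7/2 - sqrt(5)/2)*conj(1) + 2*(9/2 - sqrt(5)/2)*conj(1) + 2*(sqrt(5)/2 + 7/2)*conj(1) + 2*(sqrt(5)/2 + 9/2)*conj(1) + 5*(0)*conj(1) + 5*(-4)*conj(1)]
      = (1/20)[(12) + (-4) + (7 - sqrt(5)) + (9 - sqrt(5)) + (sqrt(5) + 7) + (sqrt(5) + 9) + (0) + (-20)] = 20/20 = 1
  <chi_rho, chi_2> = (1/20)[1*(12)*conj(1) + 1*(-4)*conj(1) + 2*(7/2 - sqrt(5)/2)*conj(1) + 2*(9/2 - sqrt(5)/2)*conj(1) + 2*(sqrt(5)/2 + 7/2)*conj(1) + 2*(sqrt(5)/2 + 9/2)*conj(1) + 5*(0)*conj(-1) + 5*(-4)*conj(-1)]
      = (1/20)[(12) + (-4) + (7 - sqrt(5)) + (9 - sqrt(5)) + (sqrt(5) + 7) + (sqrt(5) + 9) + (0) + (20)] = 60/20 = 3
  <chi_rho, chi_3> = (1/20)[1*(12)*conj(1) + 1*(-4)*conj(-1) + 2*(7/2 - sqrt(5)/2)*conj(-1) + 2*(9/2 - sqrt(5)/2)*conj(1) + 2*(sqrt(5)/2 + 7/2)*conj(-1) + 2*(sqrt(5)/2 + 9/2)*conj(1) + 5*(0)*conj(1) + 5*(-4)*conj(-1)]
      = (1/20)[(12) + (4) + (-7 + sqrt(5)) + (9 - sqrt(5)) + (-7 - sqrt(5)) + (sqrt(5) + 9) + (0) + (20)] = 40/20 = 2
  <chi_rho, chi_4> = (1/20)[1*(12)*conj(1) + 1*(-4)*conj(-1) + 2*(7/2 - sqrt(5)/2)*conj(-1) + 2*(9/2 - sqrt(5)/2)*conj(1) + 2*(sqrt(5)/2 + 7/2)*conj(-1) + 2*(sqrt(5)/2 + 9/2)*conj(1) + 5*(0)*conj(-1) + 5*(-4)*conj(1)]
      = (1/20)[(12) + (4) + (-7 + sqrt(5)) + (9 - sqrt(5)) + (-7 - sqrt(5)) + (sqrt(5) + 9) + (0) + (-20)] = 0/20 = 0
  <chi_rho, chi_5> = (1/20)[1*(12)*conj(2) + 1*(-4)*conj(-2) + 2*(7/2 - sqrt(5)/2)*conj(1/2 + sqrt(5)/2) + 2*(9/2 - sqrt(5)/2)*conj(-1/2 + sqrt(5)/2) + 2*(sqrt(5)/2 + 7/2)*conj(1/2 - sqrt(5)/2) + 2*(sqrt(5)/2 + 9/2)*conj(-sqrt(5)/2 - 1/2) + 5*(0)*conj(0) + 5*(-4)*conj(0)]
      = (1/20)[(24) + (8) + (1 + 3*sqrt(5)) + (-7 + 5*sqrt(5)) + (1 - 3*sqrt(5)) + (-5*sqrt(5) - 7) + (0) + (0)] = 20/20 = 1
  <chi_rho, chi_6> = (1/20)[1*(12)*conj(2) + 1*(-4)*conj(2) + 2*(7/2 - sqrt(5)/2)*conj(-1/2 + sqrt(5)/2) + 2*(9/2 - sqrt(5)/2)*conj(-sqrt(5)/2 - 1/2) + 2*(sqrt(5)/2 + 7/2)*conj(-sqrt(5)/2 - 1/2) + 2*(sqrt(5)/2 + 9/2)*conj(-1/2 + sqrt(5)/2) + 5*(0)*conj(0) + 5*(-4)*conj(0)]
      = (1/20)[(24) + (-8) + (-6 + 4*sqrt(5)) + (-4*sqrt(5) - 2) + (-4*sqrt(5) - 6) + (-2 + 4*sqrt(5)) + (0) + (0)] = 0/20 = 0
  <chi_rho, chi_7> = (1/20)[1*(12)*conj(2) + 1*(-4)*conj(-2) + 2*(7/2 - sqrt(5)/2)*conj(1/2 - sqrt(5)/2) + 2*(9/2 - sqrt(5)/2)*conj(-sqrt(5)/2 - 1/2) + 2*(sqrt(5)/2 + 7/2)*conj(1/2 + sqrt(5)/2) + 2*(sqrt(5)/2 + 9/2)*conj(-1/2 + sqrt(5)/2) + 5*(0)*conj(0) + 5*(-4)*conj(0)]
      = (1/20)[(24) + (8) + (6 - 4*sqrt(5)) + (-4*sqrt(5) - 2) + (6 + 4*sqrt(5)) + (-2 + 4*sqrt(5)) + (0) + (0)] = 40/20 = 2
  <chi_rho, chi_8> = (1/20)[1*(12)*conj(2) + 1*(-4)*conj(2) + 2*(7/2 - sqrt(5)/2)*conj(-sqrt(5)/2 - 1/2) + 2*(9/2 - sqrt(5)/2)*conj(-1/2 + sqrt(5)/2) + 2*(sqrt(5)/2 + 7/2)*conj(-1/2 + sqrt(5)/2) + 2*(sqrt(5)/2 + 9/2)*conj(-sqrt(5)/2 - 1/2) + 5*(0)*conj(0) + 5*(-4)*conj(0)]
      = (1/20)[(24) + (-8) + (-3*sqrt(5) - 1) + (-7 + 5*sqrt(5)) + (-1 + 3*sqrt(5)) + (-5*sqrt(5) - 7) + (0) + (0)] = 0/20 = 0
Dimension check: dim(rho) = sum (mult * dim) = 1*1 + 3*1 + 2*1 + 0*1 + 1*2 + 0*2 + 2*2 + 0*2 = 12 = chi_rho(e) = 12.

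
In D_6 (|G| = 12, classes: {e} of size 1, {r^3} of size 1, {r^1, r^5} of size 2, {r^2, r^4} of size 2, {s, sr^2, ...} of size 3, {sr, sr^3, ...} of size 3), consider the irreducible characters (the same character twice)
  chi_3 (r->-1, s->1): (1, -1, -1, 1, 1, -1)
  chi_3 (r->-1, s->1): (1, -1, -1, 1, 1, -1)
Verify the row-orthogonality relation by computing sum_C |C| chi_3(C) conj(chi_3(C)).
Sum = 12 = |G| = 12; so <chi_3, chi_3> = 1 (norm-1 confirms irreducibility).

Compute term by term over conjugacy classes (|C| * chi_3(C) * conj(chi_3(C))):
  1*(1)*conj(1) + 1*(-1)*conj(-1) + 2*(-1)*conj(-1) + 2*(1)*conj(1) + 3*(1)*conj(1) + 3*(-1)*conj(-1)
  = (1) + (1) + (2) + (2) + (3) + (3)
  = 12.
Dividing by |G| = 12 gives 12/12 = 1, matching the row-orthogonality relation <chi_3, chi_3> = [chi_3 = chi_3].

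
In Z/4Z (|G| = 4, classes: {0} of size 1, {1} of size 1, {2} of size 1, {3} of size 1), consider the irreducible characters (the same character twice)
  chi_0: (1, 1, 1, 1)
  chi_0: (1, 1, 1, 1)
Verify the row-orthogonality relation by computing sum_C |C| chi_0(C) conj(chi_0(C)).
Sum = 4 = |G| = 4; so <chi_0, chi_0> = 1 (norm-1 confirms irreducibility).

Details: Compute term by term over conjugacy classes (|C| * chi_0(C) * conj(chi_0(C))):
  1*(1)*conj(1) + 1*(1)*conj(1) + 1*(1)*conj(1) + 1*(1)*conj(1)
  = (1) + (1) + (1) + (1)
  = 4.
(Exp terms are combined using exp(i*s)*conj(exp(i*t)) = exp(i*(s-t)), and sums of them are collapsed using the identity that for every m > 1 the m distinct m-th roots of unity sum to 0, e.g. 1 + exp(2*I*pi/3) + exp(-2*I*pi/3) = 0.)
Dividing by |G| = 4 gives 4/4 = 1, matching the row-orthogonality relation <chi_0, chi_0> = [chi_0 = chi_0].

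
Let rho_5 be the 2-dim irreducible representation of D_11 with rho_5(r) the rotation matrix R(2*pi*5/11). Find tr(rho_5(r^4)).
chi_{rho_5}(r^4) = 2*cos(2*pi*5*4/11) = 2*cos(4*pi/11)

rho_5(r^4) is rotation by angle 2*pi*5*4/11, whose trace is 2*cos(2*pi*5*4/11) = 2*cos(4*pi/11).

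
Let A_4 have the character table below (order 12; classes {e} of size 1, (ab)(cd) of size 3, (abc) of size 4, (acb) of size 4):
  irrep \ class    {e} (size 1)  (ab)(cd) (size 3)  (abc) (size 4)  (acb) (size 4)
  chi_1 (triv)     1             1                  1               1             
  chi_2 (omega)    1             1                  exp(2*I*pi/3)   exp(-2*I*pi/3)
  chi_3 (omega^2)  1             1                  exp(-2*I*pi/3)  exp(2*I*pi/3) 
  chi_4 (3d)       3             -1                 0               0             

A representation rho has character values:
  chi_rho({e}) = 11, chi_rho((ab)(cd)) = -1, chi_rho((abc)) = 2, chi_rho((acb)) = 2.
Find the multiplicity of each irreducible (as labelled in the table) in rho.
Multiplicities: chi_1: 2, chi_2: 0, chi_3: 0, chi_4: 3.

Explanation: Use <chi_rho, chi> = (1/|G|) sum_C |C| * chi_rho(C) * conj(chi(C)) with |G| = 12 for each irreducible chi in the table:
  <chi_rho, chi_1> = (1/12)[1*(11)*conj(1) + 3*(-1)*conj(1) + 4*(2)*conj(1) + 4*(2)*conj(1)]
      = (1/12)[(11) + (-3) + (8) + (8)] = 24/12 = 2
  <chi_rho, chi_2> = (1/12)[1*(11)*conj(1) + 3*(-1)*conj(1) + 4*(2)*conj(exp(2*I*pi/3)) + 4*(2)*conj(exp(-2*I*pi/3))]
      = (1/12)[(11) + (-3) + (8*exp(-2*I*pi/3)) + (8*exp(2*I*pi/3))] = 0/12 = 0
  <chi_rho, chi_3> = (1/12)[1*(11)*conj(1) + 3*(-1)*conj(1) + 4*(2)*conj(exp(-2*I*pi/3)) + 4*(2)*conj(exp(2*I*pi/3))]
      = (1/12)[(11) + (-3) + (8*exp(2*I*pi/3)) + (8*exp(-2*I*pi/3))] = 0/12 = 0
  <chi_rho, chi_4> = (1/12)[1*(11)*conj(3) + 3*(-1)*conj(-1) + 4*(2)*conj(0) + 4*(2)*conj(0)]
      = (1/12)[(33) + (3) + (0) + (0)] = 36/12 = 3
(Exp terms are combined using exp(i*s)*conj(exp(i*t)) = exp(i*(s-t)), and sums of them are collapsed using the identity that for every m > 1 the m distinct m-th roots of unity sum to 0, e.g. 1 + exp(2*I*pi/3) + exp(-2*I*pi/3) = 0.)
Dimension check: dim(rho) = sum (mult * dim) = 2*1 + 0*1 + 0*1 + 3*3 = 11 = chi_rho(e) = 11.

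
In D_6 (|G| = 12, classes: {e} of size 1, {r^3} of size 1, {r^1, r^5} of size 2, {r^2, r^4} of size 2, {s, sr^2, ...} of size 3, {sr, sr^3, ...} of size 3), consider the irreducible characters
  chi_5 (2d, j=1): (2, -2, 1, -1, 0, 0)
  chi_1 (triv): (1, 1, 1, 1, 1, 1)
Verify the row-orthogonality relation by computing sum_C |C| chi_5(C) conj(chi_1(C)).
Sum = 0; so <chi_5, chi_1> = 0 (distinct irreducibles are orthogonal).

Justification: Compute term by term over conjugacy classes (|C| * chi_5(C) * conj(chi_1(C))):
  1*(2)*conj(1) + 1*(-2)*conj(1) + 2*(1)*conj(1) + 2*(-1)*conj(1) + 3*(0)*conj(1) + 3*(0)*conj(1)
  = (2) + (-2) + (2) + (-2) + (0) + (0)
  = 0.
Dividing by |G| = 12 gives 0/12 = 0, matching the row-orthogonality relation <chi_5, chi_1> = [chi_5 = chi_1].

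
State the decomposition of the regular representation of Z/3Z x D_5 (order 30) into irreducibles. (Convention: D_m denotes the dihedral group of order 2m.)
Each irreducible V_i of dimension d_i appears with multiplicity d_i, i.e. rho_reg = (direct sum over all irreducibles V_i) d_i V_i. The irreducible dimensions for Z/3Z x D_5 are 1, 1, 1, 1, 1, 1, 2, 2, 2, 2, 2, 2: 6 irreducibles of dimension 1, each with multiplicity 1; 6 irreducibles of dimension 2, each with multiplicity 2. Total dimension 6*1*1 + 6*2*2 = 30 = |G|.

Details: General theorem: in the regular representation of a finite group G, each irreducible appears with multiplicity equal to its dimension. Check: dim(rho_reg) = sum d_i^2 = 1 + 1 + 1 + 1 + 1 + 1 + 4 + 4 + 4 + 4 + 4 + 4 = 30 = |G|.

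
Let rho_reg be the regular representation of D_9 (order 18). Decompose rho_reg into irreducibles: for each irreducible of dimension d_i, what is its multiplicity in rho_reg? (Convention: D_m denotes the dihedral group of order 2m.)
Each irreducible V_i of dimension d_i appears with multiplicity d_i, i.e. rho_reg = (direct sum over all irreducibles V_i) d_i V_i. The irreducible dimensions for D_9 are 1, 1, 2, 2, 2, 2: 2 irreducibles of dimension 1, each with multiplicity 1; 4 irreducibles of dimension 2, each with multiplicity 2. Total dimension 2*1*1 + 4*2*2 = 18 = |G|.

Working: General theorem: in the regular representation of a finite group G, each irreducible appears with multiplicity equal to its dimension. Check: dim(rho_reg) = sum d_i^2 = 1 + 1 + 4 + 4 + 4 + 4 = 18 = |G|.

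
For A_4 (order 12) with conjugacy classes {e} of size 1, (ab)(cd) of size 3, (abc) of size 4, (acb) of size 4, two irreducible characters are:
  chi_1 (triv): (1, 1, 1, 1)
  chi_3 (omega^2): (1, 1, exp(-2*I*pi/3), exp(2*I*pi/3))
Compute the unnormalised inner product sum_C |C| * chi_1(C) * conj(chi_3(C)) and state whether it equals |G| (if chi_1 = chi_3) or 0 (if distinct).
Sum = 0; so <chi_1, chi_3> = 0 (distinct irreducibles are orthogonal).

Explanation: Compute term by term over conjugacy classes (|C| * chi_1(C) * conj(chi_3(C))):
  1*(1)*conj(1) + 3*(1)*conj(1) + 4*(1)*conj(exp(-2*I*pi/3)) + 4*(1)*conj(exp(2*I*pi/3))
  = (1) + (3) + (4*exp(2*I*pi/3)) + (4*exp(-2*I*pi/3))
  = 0.
(Exp terms are combined using exp(i*s)*conj(exp(i*t)) = exp(i*(s-t)), and sums of them are collapsed using the identity that for every m > 1 the m distinct m-th roots of unity sum to 0, e.g. 1 + exp(2*I*pi/3) + exp(-2*I*pi/3) = 0.)
Dividing by |G| = 12 gives 0/12 = 0, matching the row-orthogonality relation <chi_1, chi_3> = [chi_1 = chi_3].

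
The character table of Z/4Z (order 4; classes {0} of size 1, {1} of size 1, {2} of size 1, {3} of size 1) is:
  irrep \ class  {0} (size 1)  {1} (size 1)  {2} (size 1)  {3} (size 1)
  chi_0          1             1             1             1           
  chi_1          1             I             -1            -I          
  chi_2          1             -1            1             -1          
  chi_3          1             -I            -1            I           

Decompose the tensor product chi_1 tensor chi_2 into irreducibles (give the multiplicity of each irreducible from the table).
chi_1 tensor chi_2 = chi_3 (all other irreducibles have multiplicity 0).

Reasoning: The character of a tensor product is the pointwise product (chi_1 * chi_2)(C) = chi_1(C) * chi_2(C):
  {0}: (1)*(1), {1}: (I)*(-1), {2}: (-1)*(1), {3}: (-I)*(-1)
so (chi_1 * chi_2) takes values
  {0} -> 1, {1} -> -I, {2} -> -1, {3} -> I.
Now take the inner product of this character with each irreducible chi from the table, <chi_1*chi_2, chi> = (1/4) sum_C |C| (chi_1*chi_2)(C) conj(chi(C)):
  <chi_1*chi_2, chi_0> = (1/4)[1*(1)*conj(1) + 1*(-I)*conj(1) + 1*(-1)*conj(1) + 1*(I)*conj(1)]
      = (1/4)[(1) + (-I) + (-1) + (I)] = 0/4 = 0
  <chi_1*chi_2, chi_1> = (1/4)[1*(1)*conj(1) + 1*(-I)*conj(I) + 1*(-1)*conj(-1) + 1*(I)*conj(-I)]
      = (1/4)[(1) + (-1) + (1) + (-1)] = 0/4 = 0
  <chi_1*chi_2, chi_2> = (1/4)[1*(1)*conj(1) + 1*(-I)*conj(-1) + 1*(-1)*conj(1) + 1*(I)*conj(-1)]
      = (1/4)[(1) + (I) + (-1) + (-I)] = 0/4 = 0
  <chi_1*chi_2, chi_3> = (1/4)[1*(1)*conj(1) + 1*(-I)*conj(-I) + 1*(-1)*conj(-1) + 1*(I)*conj(I)]
      = (1/4)[(1) + (1) + (1) + (1)] = 4/4 = 1
(Exp terms are combined using exp(i*s)*conj(exp(i*t)) = exp(i*(s-t)), and sums of them are collapsed using the identity that for every m > 1 the m distinct m-th roots of unity sum to 0, e.g. 1 + exp(2*I*pi/3) + exp(-2*I*pi/3) = 0.)
Hence the multiplicities are chi_3: 1. Dimension check: dim(chi_1)*dim(chi_2) = 1*1 = 1 and sum (mult * dim) = 1*1 = 1.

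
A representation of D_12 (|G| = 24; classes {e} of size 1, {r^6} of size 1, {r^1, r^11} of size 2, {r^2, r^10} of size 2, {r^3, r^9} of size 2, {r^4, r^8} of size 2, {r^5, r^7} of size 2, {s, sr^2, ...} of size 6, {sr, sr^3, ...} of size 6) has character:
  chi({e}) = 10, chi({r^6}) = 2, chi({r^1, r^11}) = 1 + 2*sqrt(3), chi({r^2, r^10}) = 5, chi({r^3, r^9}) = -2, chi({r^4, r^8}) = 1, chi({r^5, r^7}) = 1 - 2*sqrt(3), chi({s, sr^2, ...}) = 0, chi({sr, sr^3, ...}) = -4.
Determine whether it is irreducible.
Not irreducible (reducible): <chi, chi> = 13 > 1.

Details: <chi, chi> = (1/|G|) sum_C |C| * |chi(C)|^2 = (1/24)[1*|10|^2 + 1*|2|^2 + 2*|1 + 2*sqrt(3)|^2 + 2*|5|^2 + 2*|-2|^2 + 2*|1|^2 + 2*|1 - 2*sqrt(3)|^2 + 6*|0|^2 + 6*|-4|^2]
  = (1/24)[(100) + (4) + (8*sqrt(3) + 26) + (50) + (8) + (2) + (26 - 8*sqrt(3)) + (0) + (96)] = 312/24 = 13.
A character is irreducible iff <chi, chi> = 1, so this representation is reducible.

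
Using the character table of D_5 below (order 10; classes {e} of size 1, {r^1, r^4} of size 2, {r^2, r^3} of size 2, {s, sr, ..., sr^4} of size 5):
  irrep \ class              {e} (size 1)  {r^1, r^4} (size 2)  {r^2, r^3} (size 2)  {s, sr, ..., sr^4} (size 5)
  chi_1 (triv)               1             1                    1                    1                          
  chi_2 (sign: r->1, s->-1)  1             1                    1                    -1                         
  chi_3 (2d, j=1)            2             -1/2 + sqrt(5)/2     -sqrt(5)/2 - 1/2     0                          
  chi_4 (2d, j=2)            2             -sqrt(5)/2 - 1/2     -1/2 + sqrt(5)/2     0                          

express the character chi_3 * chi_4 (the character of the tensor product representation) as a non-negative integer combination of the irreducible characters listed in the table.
chi_3 tensor chi_4 = chi_3 + chi_4 (all other irreducibles have multiplicity 0).

Reasoning: The character of a tensor product is the pointwise product (chi_3 * chi_4)(C) = chi_3(C) * chi_4(C):
  {e}: (2)*(2), {r^1, r^4}: (-1/2 + sqrt(5)/2)*(-sqrt(5)/2 - 1/2), {r^2, r^3}: (-sqrt(5)/2 - 1/2)*(-1/2 + sqrt(5)/2), {s, sr, ..., sr^4}: (0)*(0)
so (chi_3 * chi_4) takes values
  {e} -> 4, {r^1, r^4} -> -1, {r^2, r^3} -> -1, {s, sr, ..., sr^4} -> 0.
Now take the inner product of this character with each irreducible chi from the table, <chi_3*chi_4, chi> = (1/10) sum_C |C| (chi_3*chi_4)(C) conj(chi(C)):
  <chi_3*chi_4, chi_1> = (1/10)[1*(4)*conj(1) + 2*(-1)*conj(1) + 2*(-1)*conj(1) + 5*(0)*conj(1)]
      = (1/10)[(4) + (-2) + (-2) + (0)] = 0/10 = 0
  <chi_3*chi_4, chi_2> = (1/10)[1*(4)*conj(1) + 2*(-1)*conj(1) + 2*(-1)*conj(1) + 5*(0)*conj(-1)]
      = (1/10)[(4) + (-2) + (-2) + (0)] = 0/10 = 0
  <chi_3*chi_4, chi_3> = (1/10)[1*(4)*conj(2) + 2*(-1)*conj(-1/2 + sqrt(5)/2) + 2*(-1)*conj(-sqrt(5)/2 - 1/2) + 5*(0)*conj(0)]
      = (1/10)[(8) + (1 - sqrt(5)) + (1 + sqrt(5)) + (0)] = 10/10 = 1
  <chi_3*chi_4, chi_4> = (1/10)[1*(4)*conj(2) + 2*(-1)*conj(-sqrt(5)/2 - 1/2) + 2*(-1)*conj(-1/2 + sqrt(5)/2) + 5*(0)*conj(0)]
      = (1/10)[(8) + (1 + sqrt(5)) + (1 - sqrt(5)) + (0)] = 10/10 = 1
Hence the multiplicities are chi_3: 1, chi_4: 1. Dimension check: dim(chi_3)*dim(chi_4) = 2*2 = 4 and sum (mult * dim) = 1*2 + 1*2 = 4.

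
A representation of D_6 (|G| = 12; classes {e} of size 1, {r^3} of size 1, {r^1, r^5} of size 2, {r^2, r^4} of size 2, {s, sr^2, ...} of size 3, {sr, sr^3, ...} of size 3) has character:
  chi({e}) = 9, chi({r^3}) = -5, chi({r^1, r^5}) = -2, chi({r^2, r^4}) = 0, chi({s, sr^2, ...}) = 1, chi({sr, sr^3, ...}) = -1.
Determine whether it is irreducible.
Not irreducible (reducible): <chi, chi> = 10 > 1.

Justification: <chi, chi> = (1/|G|) sum_C |C| * |chi(C)|^2 = (1/12)[1*|9|^2 + 1*|-5|^2 + 2*|-2|^2 + 2*|0|^2 + 3*|1|^2 + 3*|-1|^2]
  = (1/12)[(81) + (25) + (8) + (0) + (3) + (3)] = 120/12 = 10.
A character is irreducible iff <chi, chi> = 1, so this representation is reducible.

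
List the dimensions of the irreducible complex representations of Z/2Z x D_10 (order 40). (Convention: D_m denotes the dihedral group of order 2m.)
Dimensions: 1, 1, 1, 1, 1, 1, 1, 1, 2, 2, 2, 2, 2, 2, 2, 2

Why: There are 16 irreducibles (= number of conjugacy classes). Their dimensions d_i satisfy sum d_i^2 = |G| = 40: 1 + 1 + 1 + 1 + 1 + 1 + 1 + 1 + 4 + 4 + 4 + 4 + 4 + 4 + 4 + 4 = 40. (For the product with Z/2Z: each of the 2 1-dim characters of Z/2Z tensors with each irrep of D_10, giving 2 copies of each D_10-dimension.)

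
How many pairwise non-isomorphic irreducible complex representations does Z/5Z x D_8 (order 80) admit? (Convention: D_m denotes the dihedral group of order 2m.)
35

Details: The number of irreducible complex representations of a finite group equals its number of conjugacy classes. For a direct product, #classes(G x H) = #classes(G) * #classes(H). Z/5Z has 5 classes (abelian), D_8 has 7 classes, so 5 * 7 = 35, so Z/5Z x D_8 (order 80) has exactly 35 irreducible complex representations.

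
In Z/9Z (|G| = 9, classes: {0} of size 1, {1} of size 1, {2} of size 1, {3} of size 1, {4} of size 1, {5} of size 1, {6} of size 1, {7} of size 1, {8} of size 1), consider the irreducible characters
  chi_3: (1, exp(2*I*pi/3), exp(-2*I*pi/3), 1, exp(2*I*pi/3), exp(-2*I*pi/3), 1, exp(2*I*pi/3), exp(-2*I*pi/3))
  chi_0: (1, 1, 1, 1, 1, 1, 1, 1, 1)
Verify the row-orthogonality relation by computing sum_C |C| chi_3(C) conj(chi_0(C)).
Sum = 0; so <chi_3, chi_0> = 0 (distinct irreducibles are orthogonal).

Solution. Compute term by term over conjugacy classes (|C| * chi_3(C) * conj(chi_0(C))):
  1*(1)*conj(1) + 1*(exp(2*I*pi/3))*conj(1) + 1*(exp(-2*I*pi/3))*conj(1) + 1*(1)*conj(1) + 1*(exp(2*I*pi/3))*conj(1) + 1*(exp(-2*I*pi/3))*conj(1) + 1*(1)*conj(1) + 1*(exp(2*I*pi/3))*conj(1) + 1*(exp(-2*I*pi/3))*conj(1)
  = (1) + (exp(2*I*pi/3)) + (exp(-2*I*pi/3)) + (1) + (exp(2*I*pi/3)) + (exp(-2*I*pi/3)) + (1) + (exp(2*I*pi/3)) + (exp(-2*I*pi/3))
  = 0.
(Exp terms are combined using exp(i*s)*conj(exp(i*t)) = exp(i*(s-t)), and sums of them are collapsed using the identity that for every m > 1 the m distinct m-th roots of unity sum to 0, e.g. 1 + exp(2*I*pi/3) + exp(-2*I*pi/3) = 0.)
Dividing by |G| = 9 gives 0/9 = 0, matching the row-orthogonality relation <chi_3, chi_0> = [chi_3 = chi_0].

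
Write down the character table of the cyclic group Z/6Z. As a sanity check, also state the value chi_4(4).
Character table of Z/6Z (irreps indexed chi_0,...,chi_5 with chi_k(m) = zeta_6^(k*m), zeta_6 = exp(2*pi*i/6)):
  irrep \ class  {0} (size 1)  {1} (size 1)    {2} (size 1)    {3} (size 1)  {4} (size 1)    {5} (size 1)  
  chi_0          1             1               1               1             1               1             
  chi_1          1             exp(I*pi/3)     exp(2*I*pi/3)   -1            exp(-2*I*pi/3)  exp(-I*pi/3)  
  chi_2          1             exp(2*I*pi/3)   exp(-2*I*pi/3)  1             exp(2*I*pi/3)   exp(-2*I*pi/3)
  chi_3          1             -1              1               -1            1               -1            
  chi_4          1             exp(-2*I*pi/3)  exp(2*I*pi/3)   1             exp(-2*I*pi/3)  exp(2*I*pi/3) 
  chi_5          1             exp(-I*pi/3)    exp(-2*I*pi/3)  -1            exp(2*I*pi/3)   exp(I*pi/3)   

Spot check: chi_4(4) = zeta_6^(4*4) = zeta_6^16 = exp(-2*I*pi/3).

Z/6Z is abelian, so all 6 irreducible complex representations are 1-dimensional. They are given by chi_k(m) = zeta_6^(k*m) for k = 0,...,5. Row orthogonality: sum_m chi_k(m) conj(chi_l(m)) = 6 * [k = l].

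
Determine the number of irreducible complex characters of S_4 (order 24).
5

Solution. The number of irreducible complex representations of a finite group equals its number of conjugacy classes. Conjugacy classes in S_4 correspond to cycle types, i.e. partitions of 4; there are p(4) = 5 of them, so S_4 (order 24) has exactly 5 irreducible complex representations.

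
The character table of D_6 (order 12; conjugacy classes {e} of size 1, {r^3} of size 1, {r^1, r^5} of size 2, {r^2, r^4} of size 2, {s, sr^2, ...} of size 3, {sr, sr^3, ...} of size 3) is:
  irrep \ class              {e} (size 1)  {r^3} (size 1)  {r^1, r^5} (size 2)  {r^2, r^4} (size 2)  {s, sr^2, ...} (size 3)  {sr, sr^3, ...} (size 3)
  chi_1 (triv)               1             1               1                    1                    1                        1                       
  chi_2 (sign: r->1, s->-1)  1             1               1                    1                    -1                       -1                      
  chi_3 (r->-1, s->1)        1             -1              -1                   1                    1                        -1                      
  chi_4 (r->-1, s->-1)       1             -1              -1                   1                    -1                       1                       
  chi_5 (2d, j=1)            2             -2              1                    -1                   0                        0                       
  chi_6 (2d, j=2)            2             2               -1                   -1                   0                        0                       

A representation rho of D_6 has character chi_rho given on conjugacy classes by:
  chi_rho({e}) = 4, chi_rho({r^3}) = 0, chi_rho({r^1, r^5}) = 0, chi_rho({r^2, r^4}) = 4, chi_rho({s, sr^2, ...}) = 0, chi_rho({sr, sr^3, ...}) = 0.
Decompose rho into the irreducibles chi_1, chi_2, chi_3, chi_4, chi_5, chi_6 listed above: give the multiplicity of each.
Multiplicities: chi_1: 1, chi_2: 1, chi_3: 1, chi_4: 1, chi_5: 0, chi_6: 0.

Working: Use <chi_rho, chi> = (1/|G|) sum_C |C| * chi_rho(C) * conj(chi(C)) with |G| = 12 for each irreducible chi in the table:
  <chi_rho, chi_1> = (1/12)[1*(4)*conj(1) + 1*(0)*conj(1) + 2*(0)*conj(1) + 2*(4)*conj(1) + 3*(0)*conj(1) + 3*(0)*conj(1)]
      = (1/12)[(4) + (0) + (0) + (8) + (0) + (0)] = 12/12 = 1
  <chi_rho, chi_2> = (1/12)[1*(4)*conj(1) + 1*(0)*conj(1) + 2*(0)*conj(1) + 2*(4)*conj(1) + 3*(0)*conj(-1) + 3*(0)*conj(-1)]
      = (1/12)[(4) + (0) + (0) + (8) + (0) + (0)] = 12/12 = 1
  <chi_rho, chi_3> = (1/12)[1*(4)*conj(1) + 1*(0)*conj(-1) + 2*(0)*conj(-1) + 2*(4)*conj(1) + 3*(0)*conj(1) + 3*(0)*conj(-1)]
      = (1/12)[(4) + (0) + (0) + (8) + (0) + (0)] = 12/12 = 1
  <chi_rho, chi_4> = (1/12)[1*(4)*conj(1) + 1*(0)*conj(-1) + 2*(0)*conj(-1) + 2*(4)*conj(1) + 3*(0)*conj(-1) + 3*(0)*conj(1)]
      = (1/12)[(4) + (0) + (0) + (8) + (0) + (0)] = 12/12 = 1
  <chi_rho, chi_5> = (1/12)[1*(4)*conj(2) + 1*(0)*conj(-2) + 2*(0)*conj(1) + 2*(4)*conj(-1) + 3*(0)*conj(0) + 3*(0)*conj(0)]
      = (1/12)[(8) + (0) + (0) + (-8) + (0) + (0)] = 0/12 = 0
  <chi_rho, chi_6> = (1/12)[1*(4)*conj(2) + 1*(0)*conj(2) + 2*(0)*conj(-1) + 2*(4)*conj(-1) + 3*(0)*conj(0) + 3*(0)*conj(0)]
      = (1/12)[(8) + (0) + (0) + (-8) + (0) + (0)] = 0/12 = 0
Dimension check: dim(rho) = sum (mult * dim) = 1*1 + 1*1 + 1*1 + 1*1 + 0*2 + 0*2 = 4 = chi_rho(e) = 4.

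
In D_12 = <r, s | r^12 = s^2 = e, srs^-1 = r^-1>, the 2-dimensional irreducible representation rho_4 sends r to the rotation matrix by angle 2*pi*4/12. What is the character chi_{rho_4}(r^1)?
chi_{rho_4}(r^1) = 2*cos(2*pi*4*1/12) = -1

Working: rho_4(r^1) is rotation by angle 2*pi*4*1/12, whose trace is 2*cos(2*pi*4*1/12) = -1.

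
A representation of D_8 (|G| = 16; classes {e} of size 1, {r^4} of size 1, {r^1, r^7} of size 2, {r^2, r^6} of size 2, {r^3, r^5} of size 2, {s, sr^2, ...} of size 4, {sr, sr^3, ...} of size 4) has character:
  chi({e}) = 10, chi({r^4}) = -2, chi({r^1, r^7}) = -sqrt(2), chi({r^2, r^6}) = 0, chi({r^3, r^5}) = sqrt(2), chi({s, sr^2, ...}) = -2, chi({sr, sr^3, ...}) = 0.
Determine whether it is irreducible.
Not irreducible (reducible): <chi, chi> = 8 > 1.

Explanation: <chi, chi> = (1/|G|) sum_C |C| * |chi(C)|^2 = (1/16)[1*|10|^2 + 1*|-2|^2 + 2*|-sqrt(2)|^2 + 2*|0|^2 + 2*|sqrt(2)|^2 + 4*|-2|^2 + 4*|0|^2]
  = (1/16)[(100) + (4) + (4) + (0) + (4) + (16) + (0)] = 128/16 = 8.
A character is irreducible iff <chi, chi> = 1, so this representation is reducible.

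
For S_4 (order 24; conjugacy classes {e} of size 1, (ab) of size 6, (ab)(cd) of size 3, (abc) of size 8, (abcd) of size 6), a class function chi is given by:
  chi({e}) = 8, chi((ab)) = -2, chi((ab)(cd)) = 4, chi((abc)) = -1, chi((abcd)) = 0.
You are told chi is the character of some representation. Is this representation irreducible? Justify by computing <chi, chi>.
Not irreducible (reducible): <chi, chi> = 6 > 1.

Proof sketch: <chi, chi> = (1/|G|) sum_C |C| * |chi(C)|^2 = (1/24)[1*|8|^2 + 6*|-2|^2 + 3*|4|^2 + 8*|-1|^2 + 6*|0|^2]
  = (1/24)[(64) + (24) + (48) + (8) + (0)] = 144/24 = 6.
A character is irreducible iff <chi, chi> = 1, so this representation is reducible.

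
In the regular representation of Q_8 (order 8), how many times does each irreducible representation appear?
Each irreducible V_i of dimension d_i appears with multiplicity d_i, i.e. rho_reg = (direct sum over all irreducibles V_i) d_i V_i. The irreducible dimensions for Q_8 are 1, 1, 1, 1, 2: 4 irreducibles of dimension 1, each with multiplicity 1; 1 irreducible of dimension 2, with multiplicity 2. Total dimension 4*1*1 + 1*2*2 = 8 = |G|.

Explanation: General theorem: in the regular representation of a finite group G, each irreducible appears with multiplicity equal to its dimension. Check: dim(rho_reg) = sum d_i^2 = 1 + 1 + 1 + 1 + 4 = 8 = |G|.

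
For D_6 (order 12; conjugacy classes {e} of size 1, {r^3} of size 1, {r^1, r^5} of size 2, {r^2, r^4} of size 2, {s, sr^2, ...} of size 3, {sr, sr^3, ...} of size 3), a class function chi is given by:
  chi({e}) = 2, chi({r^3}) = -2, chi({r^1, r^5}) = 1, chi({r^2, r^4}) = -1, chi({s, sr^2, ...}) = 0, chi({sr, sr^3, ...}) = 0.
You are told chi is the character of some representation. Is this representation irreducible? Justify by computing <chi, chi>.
Irreducible: <chi, chi> = 1.

Reasoning: <chi, chi> = (1/|G|) sum_C |C| * |chi(C)|^2 = (1/12)[1*|2|^2 + 1*|-2|^2 + 2*|1|^2 + 2*|-1|^2 + 3*|0|^2 + 3*|0|^2]
  = (1/12)[(4) + (4) + (2) + (2) + (0) + (0)] = 12/12 = 1.
A character is irreducible iff <chi, chi> = 1, so this representation is irreducible.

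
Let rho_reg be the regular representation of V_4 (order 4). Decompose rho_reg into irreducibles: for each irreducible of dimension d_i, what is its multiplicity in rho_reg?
Each irreducible V_i of dimension d_i appears with multiplicity d_i, i.e. rho_reg = (direct sum over all irreducibles V_i) d_i V_i. The irreducible dimensions for V_4 are 1, 1, 1, 1: 4 irreducibles of dimension 1, each with multiplicity 1. Total dimension 4*1*1 = 4 = |G|.

Argument: General theorem: in the regular representation of a finite group G, each irreducible appears with multiplicity equal to its dimension. Check: dim(rho_reg) = sum d_i^2 = 1 + 1 + 1 + 1 = 4 = |G|.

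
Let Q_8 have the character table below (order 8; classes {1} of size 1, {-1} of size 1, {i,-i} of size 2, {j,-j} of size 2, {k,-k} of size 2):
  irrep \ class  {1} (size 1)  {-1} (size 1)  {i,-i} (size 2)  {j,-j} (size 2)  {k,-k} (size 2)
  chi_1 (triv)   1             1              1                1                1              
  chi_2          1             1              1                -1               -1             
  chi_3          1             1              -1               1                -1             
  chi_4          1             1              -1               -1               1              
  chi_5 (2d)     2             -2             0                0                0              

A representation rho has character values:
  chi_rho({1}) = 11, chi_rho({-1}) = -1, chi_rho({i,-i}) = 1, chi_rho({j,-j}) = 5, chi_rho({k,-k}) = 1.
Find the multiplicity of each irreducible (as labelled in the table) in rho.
Multiplicities: chi_1: 3, chi_2: 0, chi_3: 2, chi_4: 0, chi_5: 3.

Derivation: Use <chi_rho, chi> = (1/|G|) sum_C |C| * chi_rho(C) * conj(chi(C)) with |G| = 8 for each irreducible chi in the table:
  <chi_rho, chi_1> = (1/8)[1*(11)*conj(1) + 1*(-1)*conj(1) + 2*(1)*conj(1) + 2*(5)*conj(1) + 2*(1)*conj(1)]
      = (1/8)[(11) + (-1) + (2) + (10) + (2)] = 24/8 = 3
  <chi_rho, chi_2> = (1/8)[1*(11)*conj(1) + 1*(-1)*conj(1) + 2*(1)*conj(1) + 2*(5)*conj(-1) + 2*(1)*conj(-1)]
      = (1/8)[(11) + (-1) + (2) + (-10) + (-2)] = 0/8 = 0
  <chi_rho, chi_3> = (1/8)[1*(11)*conj(1) + 1*(-1)*conj(1) + 2*(1)*conj(-1) + 2*(5)*conj(1) + 2*(1)*conj(-1)]
      = (1/8)[(11) + (-1) + (-2) + (10) + (-2)] = 16/8 = 2
  <chi_rho, chi_4> = (1/8)[1*(11)*conj(1) + 1*(-1)*conj(1) + 2*(1)*conj(-1) + 2*(5)*conj(-1) + 2*(1)*conj(1)]
      = (1/8)[(11) + (-1) + (-2) + (-10) + (2)] = 0/8 = 0
  <chi_rho, chi_5> = (1/8)[1*(11)*conj(2) + 1*(-1)*conj(-2) + 2*(1)*conj(0) + 2*(5)*conj(0) + 2*(1)*conj(0)]
      = (1/8)[(22) + (2) + (0) + (0) + (0)] = 24/8 = 3
Dimension check: dim(rho) = sum (mult * dim) = 3*1 + 0*1 + 2*1 + 0*1 + 3*2 = 11 = chi_rho(e) = 11.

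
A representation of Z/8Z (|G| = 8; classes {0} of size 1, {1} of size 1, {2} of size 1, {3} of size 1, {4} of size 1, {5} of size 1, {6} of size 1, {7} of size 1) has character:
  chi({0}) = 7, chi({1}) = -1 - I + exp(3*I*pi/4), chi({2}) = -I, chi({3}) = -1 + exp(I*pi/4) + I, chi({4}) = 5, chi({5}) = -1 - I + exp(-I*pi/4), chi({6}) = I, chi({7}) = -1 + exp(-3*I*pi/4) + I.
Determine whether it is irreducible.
Not irreducible (reducible): <chi, chi> = 11 > 1.

Explanation: <chi, chi> = (1/|G|) sum_C |C| * |chi(C)|^2 = (1/8)[1*|7|^2 + 1*|-1 - I + exp(3*I*pi/4)|^2 + 1*|-I|^2 + 1*|-1 + exp(I*pi/4) + I|^2 + 1*|5|^2 + 1*|-1 - I + exp(-I*pi/4)|^2 + 1*|I|^2 + 1*|-1 + exp(-3*I*pi/4) + I|^2]
  = (1/8)[(49) + (3) + (1) + (3) + (25) + (3) + (1) + (3)] = 88/8 = 11.
(Exp terms are combined using exp(i*s)*conj(exp(i*t)) = exp(i*(s-t)), and sums of them are collapsed using the identity that for every m > 1 the m distinct m-th roots of unity sum to 0, e.g. 1 + exp(2*I*pi/3) + exp(-2*I*pi/3) = 0.)
A character is irreducible iff <chi, chi> = 1, so this representation is reducible.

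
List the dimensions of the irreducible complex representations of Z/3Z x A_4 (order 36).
Dimensions: 1, 1, 1, 1, 1, 1, 1, 1, 1, 3, 3, 3

Justification: There are 12 irreducibles (= number of conjugacy classes). Their dimensions d_i satisfy sum d_i^2 = |G| = 36: 1 + 1 + 1 + 1 + 1 + 1 + 1 + 1 + 1 + 9 + 9 + 9 = 36. (For the product with Z/3Z: each of the 3 1-dim characters of Z/3Z tensors with each irrep of A_4, giving 3 copies of each A_4-dimension.)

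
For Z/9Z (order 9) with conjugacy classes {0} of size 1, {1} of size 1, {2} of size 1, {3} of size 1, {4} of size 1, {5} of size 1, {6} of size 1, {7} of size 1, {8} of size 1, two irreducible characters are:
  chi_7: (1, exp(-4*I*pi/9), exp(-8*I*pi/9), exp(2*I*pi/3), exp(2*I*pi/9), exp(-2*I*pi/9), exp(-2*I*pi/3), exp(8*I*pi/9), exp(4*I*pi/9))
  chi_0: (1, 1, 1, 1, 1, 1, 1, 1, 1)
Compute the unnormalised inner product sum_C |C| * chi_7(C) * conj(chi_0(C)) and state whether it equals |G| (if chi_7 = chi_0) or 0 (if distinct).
Sum = 0; so <chi_7, chi_0> = 0 (distinct irreducibles are orthogonal).

Working: Compute term by term over conjugacy classes (|C| * chi_7(C) * conj(chi_0(C))):
  1*(1)*conj(1) + 1*(exp(-4*I*pi/9))*conj(1) + 1*(exp(-8*I*pi/9))*conj(1) + 1*(exp(2*I*pi/3))*conj(1) + 1*(exp(2*I*pi/9))*conj(1) + 1*(exp(-2*I*pi/9))*conj(1) + 1*(exp(-2*I*pi/3))*conj(1) + 1*(exp(8*I*pi/9))*conj(1) + 1*(exp(4*I*pi/9))*conj(1)
  = (1) + (exp(-4*I*pi/9)) + (exp(-8*I*pi/9)) + (exp(2*I*pi/3)) + (exp(2*I*pi/9)) + (exp(-2*I*pi/9)) + (exp(-2*I*pi/3)) + (exp(8*I*pi/9)) + (exp(4*I*pi/9))
  = 0.
(Exp terms are combined using exp(i*s)*conj(exp(i*t)) = exp(i*(s-t)), and sums of them are collapsed using the identity that for every m > 1 the m distinct m-th roots of unity sum to 0, e.g. 1 + exp(2*I*pi/3) + exp(-2*I*pi/3) = 0.)
Dividing by |G| = 9 gives 0/9 = 0, matching the row-orthogonality relation <chi_7, chi_0> = [chi_7 = chi_0].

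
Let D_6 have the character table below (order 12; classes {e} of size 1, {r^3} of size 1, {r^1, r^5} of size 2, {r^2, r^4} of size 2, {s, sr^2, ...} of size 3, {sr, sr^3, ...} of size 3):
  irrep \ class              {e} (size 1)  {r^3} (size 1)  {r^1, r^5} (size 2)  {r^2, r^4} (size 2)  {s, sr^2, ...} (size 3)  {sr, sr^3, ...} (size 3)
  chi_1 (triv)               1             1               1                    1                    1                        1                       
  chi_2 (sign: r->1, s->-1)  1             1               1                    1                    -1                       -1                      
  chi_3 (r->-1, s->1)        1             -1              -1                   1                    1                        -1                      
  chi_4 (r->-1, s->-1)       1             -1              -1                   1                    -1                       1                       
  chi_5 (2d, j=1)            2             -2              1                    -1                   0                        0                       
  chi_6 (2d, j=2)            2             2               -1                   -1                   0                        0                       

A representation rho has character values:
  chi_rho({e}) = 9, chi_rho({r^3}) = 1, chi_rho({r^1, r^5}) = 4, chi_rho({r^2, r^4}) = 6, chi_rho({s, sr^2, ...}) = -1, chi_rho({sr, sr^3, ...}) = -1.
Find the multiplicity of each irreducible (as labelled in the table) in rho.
Multiplicities: chi_1: 2, chi_2: 3, chi_3: 1, chi_4: 1, chi_5: 1, chi_6: 0.

Derivation: Use <chi_rho, chi> = (1/|G|) sum_C |C| * chi_rho(C) * conj(chi(C)) with |G| = 12 for each irreducible chi in the table:
  <chi_rho, chi_1> = (1/12)[1*(9)*conj(1) + 1*(1)*conj(1) + 2*(4)*conj(1) + 2*(6)*conj(1) + 3*(-1)*conj(1) + 3*(-1)*conj(1)]
      = (1/12)[(9) + (1) + (8) + (12) + (-3) + (-3)] = 24/12 = 2
  <chi_rho, chi_2> = (1/12)[1*(9)*conj(1) + 1*(1)*conj(1) + 2*(4)*conj(1) + 2*(6)*conj(1) + 3*(-1)*conj(-1) + 3*(-1)*conj(-1)]
      = (1/12)[(9) + (1) + (8) + (12) + (3) + (3)] = 36/12 = 3
  <chi_rho, chi_3> = (1/12)[1*(9)*conj(1) + 1*(1)*conj(-1) + 2*(4)*conj(-1) + 2*(6)*conj(1) + 3*(-1)*conj(1) + 3*(-1)*conj(-1)]
      = (1/12)[(9) + (-1) + (-8) + (12) + (-3) + (3)] = 12/12 = 1
  <chi_rho, chi_4> = (1/12)[1*(9)*conj(1) + 1*(1)*conj(-1) + 2*(4)*conj(-1) + 2*(6)*conj(1) + 3*(-1)*conj(-1) + 3*(-1)*conj(1)]
      = (1/12)[(9) + (-1) + (-8) + (12) + (3) + (-3)] = 12/12 = 1
  <chi_rho, chi_5> = (1/12)[1*(9)*conj(2) + 1*(1)*conj(-2) + 2*(4)*conj(1) + 2*(6)*conj(-1) + 3*(-1)*conj(0) + 3*(-1)*conj(0)]
      = (1/12)[(18) + (-2) + (8) + (-12) + (0) + (0)] = 12/12 = 1
  <chi_rho, chi_6> = (1/12)[1*(9)*conj(2) + 1*(1)*conj(2) + 2*(4)*conj(-1) + 2*(6)*conj(-1) + 3*(-1)*conj(0) + 3*(-1)*conj(0)]
      = (1/12)[(18) + (2) + (-8) + (-12) + (0) + (0)] = 0/12 = 0
Dimension check: dim(rho) = sum (mult * dim) = 2*1 + 3*1 + 1*1 + 1*1 + 1*2 + 0*2 = 9 = chi_rho(e) = 9.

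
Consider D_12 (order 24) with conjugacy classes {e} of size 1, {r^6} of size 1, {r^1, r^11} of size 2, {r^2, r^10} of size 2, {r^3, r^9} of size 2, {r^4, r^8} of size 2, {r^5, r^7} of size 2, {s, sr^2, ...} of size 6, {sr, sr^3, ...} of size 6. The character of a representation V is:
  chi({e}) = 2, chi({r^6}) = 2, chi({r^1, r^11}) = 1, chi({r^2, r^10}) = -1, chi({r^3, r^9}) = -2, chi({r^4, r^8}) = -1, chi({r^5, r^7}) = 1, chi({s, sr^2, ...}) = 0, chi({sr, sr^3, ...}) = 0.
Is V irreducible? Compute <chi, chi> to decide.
Irreducible: <chi, chi> = 1.

Solution. <chi, chi> = (1/|G|) sum_C |C| * |chi(C)|^2 = (1/24)[1*|2|^2 + 1*|2|^2 + 2*|1|^2 + 2*|-1|^2 + 2*|-2|^2 + 2*|-1|^2 + 2*|1|^2 + 6*|0|^2 + 6*|0|^2]
  = (1/24)[(4) + (4) + (2) + (2) + (8) + (2) + (2) + (0) + (0)] = 24/24 = 1.
A character is irreducible iff <chi, chi> = 1, so this representation is irreducible.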